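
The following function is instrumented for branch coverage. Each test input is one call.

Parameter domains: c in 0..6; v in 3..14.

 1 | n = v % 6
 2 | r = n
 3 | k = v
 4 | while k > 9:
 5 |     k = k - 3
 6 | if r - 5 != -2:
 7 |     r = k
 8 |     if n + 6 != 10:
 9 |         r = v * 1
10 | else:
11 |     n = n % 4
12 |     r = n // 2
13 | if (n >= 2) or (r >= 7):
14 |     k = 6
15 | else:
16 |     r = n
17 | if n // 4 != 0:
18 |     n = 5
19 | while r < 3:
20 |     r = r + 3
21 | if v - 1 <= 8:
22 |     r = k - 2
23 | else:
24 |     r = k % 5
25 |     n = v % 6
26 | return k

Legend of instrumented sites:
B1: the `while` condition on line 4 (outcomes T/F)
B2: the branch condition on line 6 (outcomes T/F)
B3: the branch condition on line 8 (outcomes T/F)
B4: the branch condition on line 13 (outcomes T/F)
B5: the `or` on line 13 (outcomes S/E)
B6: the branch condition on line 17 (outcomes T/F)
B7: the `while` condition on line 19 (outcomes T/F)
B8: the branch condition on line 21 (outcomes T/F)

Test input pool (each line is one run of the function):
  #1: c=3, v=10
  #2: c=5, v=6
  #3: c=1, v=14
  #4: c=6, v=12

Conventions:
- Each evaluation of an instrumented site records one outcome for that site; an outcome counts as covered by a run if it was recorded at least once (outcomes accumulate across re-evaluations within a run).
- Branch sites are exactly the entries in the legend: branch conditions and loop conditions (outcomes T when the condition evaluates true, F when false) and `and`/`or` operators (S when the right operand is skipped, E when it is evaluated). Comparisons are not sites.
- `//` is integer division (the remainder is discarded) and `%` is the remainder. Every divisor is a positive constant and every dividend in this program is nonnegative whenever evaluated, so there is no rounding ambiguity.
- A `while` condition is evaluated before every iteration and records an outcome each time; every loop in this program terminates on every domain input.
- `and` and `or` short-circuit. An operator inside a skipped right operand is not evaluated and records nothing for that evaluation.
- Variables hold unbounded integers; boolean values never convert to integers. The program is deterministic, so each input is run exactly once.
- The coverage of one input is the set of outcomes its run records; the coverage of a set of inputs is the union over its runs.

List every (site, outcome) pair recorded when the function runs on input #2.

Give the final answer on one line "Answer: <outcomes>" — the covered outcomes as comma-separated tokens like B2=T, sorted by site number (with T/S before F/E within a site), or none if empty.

Running input #2 (c=5, v=6), event by event:
  B1->F, B2->T, B3->T, B5->E, B4->F, B6->F, B7->T, B7->F, B8->T
collecting distinct outcomes: B1=F, B2=T, B3=T, B4=F, B5=E, B6=F, B7=T, B7=F, B8=T

Answer: B1=F, B2=T, B3=T, B4=F, B5=E, B6=F, B7=T, B7=F, B8=T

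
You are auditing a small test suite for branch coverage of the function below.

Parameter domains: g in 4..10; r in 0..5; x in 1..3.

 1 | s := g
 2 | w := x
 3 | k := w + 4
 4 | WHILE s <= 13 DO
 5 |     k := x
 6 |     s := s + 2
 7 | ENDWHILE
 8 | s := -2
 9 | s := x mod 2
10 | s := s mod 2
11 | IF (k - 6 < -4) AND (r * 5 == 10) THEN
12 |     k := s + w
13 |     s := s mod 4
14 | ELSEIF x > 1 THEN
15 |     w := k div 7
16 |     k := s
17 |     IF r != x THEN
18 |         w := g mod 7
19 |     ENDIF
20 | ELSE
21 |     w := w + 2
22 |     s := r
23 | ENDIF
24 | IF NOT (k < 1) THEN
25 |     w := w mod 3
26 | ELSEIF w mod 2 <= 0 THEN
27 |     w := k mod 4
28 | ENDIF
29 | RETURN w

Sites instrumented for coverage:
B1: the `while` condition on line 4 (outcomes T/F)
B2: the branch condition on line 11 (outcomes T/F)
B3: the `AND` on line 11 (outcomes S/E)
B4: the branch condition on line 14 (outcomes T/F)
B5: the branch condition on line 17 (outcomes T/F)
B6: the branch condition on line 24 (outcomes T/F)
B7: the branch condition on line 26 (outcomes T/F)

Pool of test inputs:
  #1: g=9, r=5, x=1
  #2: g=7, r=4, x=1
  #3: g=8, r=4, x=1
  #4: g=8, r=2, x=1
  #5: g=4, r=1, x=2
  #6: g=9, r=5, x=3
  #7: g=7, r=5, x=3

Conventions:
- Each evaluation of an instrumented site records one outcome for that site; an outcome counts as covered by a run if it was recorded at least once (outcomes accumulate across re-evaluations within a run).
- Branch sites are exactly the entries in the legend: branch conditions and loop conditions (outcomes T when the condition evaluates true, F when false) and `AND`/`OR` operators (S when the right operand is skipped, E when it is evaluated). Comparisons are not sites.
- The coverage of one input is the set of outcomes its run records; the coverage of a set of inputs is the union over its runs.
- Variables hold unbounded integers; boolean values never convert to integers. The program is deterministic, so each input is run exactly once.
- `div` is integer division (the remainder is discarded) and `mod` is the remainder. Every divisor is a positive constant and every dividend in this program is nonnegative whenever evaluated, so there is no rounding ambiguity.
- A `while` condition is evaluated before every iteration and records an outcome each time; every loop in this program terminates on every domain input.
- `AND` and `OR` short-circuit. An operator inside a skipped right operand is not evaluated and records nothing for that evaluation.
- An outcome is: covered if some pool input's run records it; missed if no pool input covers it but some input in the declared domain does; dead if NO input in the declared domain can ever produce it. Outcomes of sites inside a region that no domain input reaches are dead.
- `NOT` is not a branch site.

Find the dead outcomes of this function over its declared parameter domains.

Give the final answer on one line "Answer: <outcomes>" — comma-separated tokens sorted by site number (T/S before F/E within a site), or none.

sweeping the full domain (126 inputs) for each outcome:
  reachable outcomes have witnesses, e.g. B1=T (e.g. g=4, r=0, x=1), B1=F (e.g. g=4, r=0, x=1), B2=T (e.g. g=4, r=2, x=1), B2=F (e.g. g=4, r=0, x=1)

Answer: none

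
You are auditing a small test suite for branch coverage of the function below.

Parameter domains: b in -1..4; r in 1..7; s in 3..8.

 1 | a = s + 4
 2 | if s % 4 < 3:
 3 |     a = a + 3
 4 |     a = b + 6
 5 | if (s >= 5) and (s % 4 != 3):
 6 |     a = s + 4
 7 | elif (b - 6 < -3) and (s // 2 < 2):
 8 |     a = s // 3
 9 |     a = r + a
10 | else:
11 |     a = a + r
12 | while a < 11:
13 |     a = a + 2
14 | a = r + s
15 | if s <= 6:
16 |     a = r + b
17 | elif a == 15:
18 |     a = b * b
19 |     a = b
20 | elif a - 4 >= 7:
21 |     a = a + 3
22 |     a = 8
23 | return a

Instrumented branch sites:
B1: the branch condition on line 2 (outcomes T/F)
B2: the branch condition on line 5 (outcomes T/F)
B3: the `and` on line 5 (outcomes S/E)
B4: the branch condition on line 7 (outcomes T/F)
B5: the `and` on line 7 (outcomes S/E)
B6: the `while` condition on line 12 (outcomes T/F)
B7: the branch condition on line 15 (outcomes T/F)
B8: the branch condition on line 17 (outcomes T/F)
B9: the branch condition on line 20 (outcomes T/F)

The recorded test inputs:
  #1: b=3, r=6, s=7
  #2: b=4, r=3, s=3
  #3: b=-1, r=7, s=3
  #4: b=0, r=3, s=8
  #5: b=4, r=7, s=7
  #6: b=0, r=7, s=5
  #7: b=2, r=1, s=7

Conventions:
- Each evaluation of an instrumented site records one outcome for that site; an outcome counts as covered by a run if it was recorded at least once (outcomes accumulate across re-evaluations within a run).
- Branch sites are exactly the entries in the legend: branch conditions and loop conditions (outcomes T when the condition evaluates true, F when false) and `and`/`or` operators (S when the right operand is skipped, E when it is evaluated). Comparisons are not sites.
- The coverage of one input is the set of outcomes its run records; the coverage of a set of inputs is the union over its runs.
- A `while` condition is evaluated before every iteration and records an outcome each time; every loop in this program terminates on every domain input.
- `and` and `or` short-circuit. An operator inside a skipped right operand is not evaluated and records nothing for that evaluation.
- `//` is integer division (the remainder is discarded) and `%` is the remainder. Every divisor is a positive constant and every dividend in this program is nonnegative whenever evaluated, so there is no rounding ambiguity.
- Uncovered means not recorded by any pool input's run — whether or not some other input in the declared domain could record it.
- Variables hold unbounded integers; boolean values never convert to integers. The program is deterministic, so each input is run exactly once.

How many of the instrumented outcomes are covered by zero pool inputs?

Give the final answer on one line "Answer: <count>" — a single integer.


test 1 (b=3, r=6, s=7) fires B1->F, B3->E, B2->F, B5->S, B4->F, B6->F, B7->F, B8->F, B9->T; hits B1=F, B2=F, B3=E, B4=F, B5=S, B6=F, B7=F, B8=F, B9=T
test 2 (b=4, r=3, s=3) fires B1->F, B3->S, B2->F, B5->S, B4->F, B6->T, B6->F, B7->T; hits B1=F, B2=F, B3=S, B4=F, B5=S, B6=T, B6=F, B7=T
test 3 (b=-1, r=7, s=3) fires B1->F, B3->S, B2->F, B5->E, B4->T, B6->T, B6->T, B6->F, B7->T; hits B1=F, B2=F, B3=S, B4=T, B5=E, B6=T, B6=F, B7=T
test 4 (b=0, r=3, s=8) fires B1->T, B3->E, B2->T, B6->F, B7->F, B8->F, B9->T; hits B1=T, B2=T, B3=E, B6=F, B7=F, B8=F, B9=T
test 5 (b=4, r=7, s=7) fires B1->F, B3->E, B2->F, B5->S, B4->F, B6->F, B7->F, B8->F, B9->T; hits B1=F, B2=F, B3=E, B4=F, B5=S, B6=F, B7=F, B8=F, B9=T
test 6 (b=0, r=7, s=5) fires B1->T, B3->E, B2->T, B6->T, B6->F, B7->T; hits B1=T, B2=T, B3=E, B6=T, B6=F, B7=T
test 7 (b=2, r=1, s=7) fires B1->F, B3->E, B2->F, B5->E, B4->F, B6->F, B7->F, B8->F, B9->F; hits B1=F, B2=F, B3=E, B4=F, B5=E, B6=F, B7=F, B8=F, B9=F
union over the pool: B1=T, B1=F, B2=T, B2=F, B3=S, B3=E, B4=T, B4=F, B5=S, B5=E, B6=T, B6=F, B7=T, B7=F, B8=F, B9=T, B9=F
uncovered (1 of 18): B8=T
Answer: 1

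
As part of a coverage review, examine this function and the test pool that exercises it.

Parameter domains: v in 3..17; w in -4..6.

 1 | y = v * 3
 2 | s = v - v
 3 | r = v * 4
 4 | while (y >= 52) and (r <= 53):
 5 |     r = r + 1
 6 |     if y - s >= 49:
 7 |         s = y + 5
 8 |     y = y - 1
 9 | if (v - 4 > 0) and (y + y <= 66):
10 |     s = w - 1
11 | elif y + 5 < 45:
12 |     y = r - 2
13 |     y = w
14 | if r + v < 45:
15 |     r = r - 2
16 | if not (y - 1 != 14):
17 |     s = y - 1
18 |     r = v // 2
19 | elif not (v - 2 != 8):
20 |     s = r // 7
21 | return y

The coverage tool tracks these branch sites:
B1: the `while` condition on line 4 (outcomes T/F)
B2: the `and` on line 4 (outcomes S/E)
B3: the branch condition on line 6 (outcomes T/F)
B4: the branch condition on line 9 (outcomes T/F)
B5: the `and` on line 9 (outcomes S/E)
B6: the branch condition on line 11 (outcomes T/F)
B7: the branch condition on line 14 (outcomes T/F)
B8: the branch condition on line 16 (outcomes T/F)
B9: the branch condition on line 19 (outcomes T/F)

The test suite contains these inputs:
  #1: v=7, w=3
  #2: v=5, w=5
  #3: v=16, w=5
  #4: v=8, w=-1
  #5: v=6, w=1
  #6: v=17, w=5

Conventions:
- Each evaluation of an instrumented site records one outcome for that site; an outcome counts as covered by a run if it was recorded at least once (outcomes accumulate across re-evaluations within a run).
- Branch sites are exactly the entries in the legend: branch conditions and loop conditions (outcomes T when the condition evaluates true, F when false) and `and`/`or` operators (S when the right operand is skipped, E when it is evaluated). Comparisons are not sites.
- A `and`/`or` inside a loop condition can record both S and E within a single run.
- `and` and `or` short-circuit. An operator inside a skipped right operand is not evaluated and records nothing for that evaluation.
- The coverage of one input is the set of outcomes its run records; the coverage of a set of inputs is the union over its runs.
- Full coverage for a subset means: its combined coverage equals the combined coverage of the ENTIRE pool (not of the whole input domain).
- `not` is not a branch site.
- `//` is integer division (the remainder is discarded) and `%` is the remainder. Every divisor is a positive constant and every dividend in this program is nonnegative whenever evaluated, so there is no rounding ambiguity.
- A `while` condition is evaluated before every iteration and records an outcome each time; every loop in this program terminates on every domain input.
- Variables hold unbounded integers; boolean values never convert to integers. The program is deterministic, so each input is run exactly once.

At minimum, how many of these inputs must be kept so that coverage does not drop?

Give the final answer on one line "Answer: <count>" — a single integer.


run #1 (v=7, w=3) runs B2->S, B1->F, B5->E, B4->T, B7->T, B8->F, B9->F; records B1=F, B2=S, B4=T, B5=E, B7=T, B8=F, B9=F
run #2 (v=5, w=5) runs B2->S, B1->F, B5->E, B4->T, B7->T, B8->T; records B1=F, B2=S, B4=T, B5=E, B7=T, B8=T
run #3 (v=16, w=5) runs B2->S, B1->F, B5->E, B4->F, B6->F, B7->F, B8->F, B9->F; records B1=F, B2=S, B4=F, B5=E, B6=F, B7=F, B8=F, B9=F
run #4 (v=8, w=-1) runs B2->S, B1->F, B5->E, B4->T, B7->T, B8->F, B9->F; records B1=F, B2=S, B4=T, B5=E, B7=T, B8=F, B9=F
run #5 (v=6, w=1) runs B2->S, B1->F, B5->E, B4->T, B7->T, B8->F, B9->F; records B1=F, B2=S, B4=T, B5=E, B7=T, B8=F, B9=F
run #6 (v=17, w=5) runs B2->S, B1->F, B5->E, B4->F, B6->F, B7->F, B8->F, B9->F; records B1=F, B2=S, B4=F, B5=E, B6=F, B7=F, B8=F, B9=F
pool-wide coverage (11 outcomes): B1=F, B2=S, B4=T, B4=F, B5=E, B6=F, B7=T, B7=F, B8=T, B8=F, B9=F
no size-1 subset reaches all 11 outcomes (best union: 8/11)
at size 2, {2, 3} reaches all 11 outcomes; every lexicographically earlier size-2 subset fails
Answer: 2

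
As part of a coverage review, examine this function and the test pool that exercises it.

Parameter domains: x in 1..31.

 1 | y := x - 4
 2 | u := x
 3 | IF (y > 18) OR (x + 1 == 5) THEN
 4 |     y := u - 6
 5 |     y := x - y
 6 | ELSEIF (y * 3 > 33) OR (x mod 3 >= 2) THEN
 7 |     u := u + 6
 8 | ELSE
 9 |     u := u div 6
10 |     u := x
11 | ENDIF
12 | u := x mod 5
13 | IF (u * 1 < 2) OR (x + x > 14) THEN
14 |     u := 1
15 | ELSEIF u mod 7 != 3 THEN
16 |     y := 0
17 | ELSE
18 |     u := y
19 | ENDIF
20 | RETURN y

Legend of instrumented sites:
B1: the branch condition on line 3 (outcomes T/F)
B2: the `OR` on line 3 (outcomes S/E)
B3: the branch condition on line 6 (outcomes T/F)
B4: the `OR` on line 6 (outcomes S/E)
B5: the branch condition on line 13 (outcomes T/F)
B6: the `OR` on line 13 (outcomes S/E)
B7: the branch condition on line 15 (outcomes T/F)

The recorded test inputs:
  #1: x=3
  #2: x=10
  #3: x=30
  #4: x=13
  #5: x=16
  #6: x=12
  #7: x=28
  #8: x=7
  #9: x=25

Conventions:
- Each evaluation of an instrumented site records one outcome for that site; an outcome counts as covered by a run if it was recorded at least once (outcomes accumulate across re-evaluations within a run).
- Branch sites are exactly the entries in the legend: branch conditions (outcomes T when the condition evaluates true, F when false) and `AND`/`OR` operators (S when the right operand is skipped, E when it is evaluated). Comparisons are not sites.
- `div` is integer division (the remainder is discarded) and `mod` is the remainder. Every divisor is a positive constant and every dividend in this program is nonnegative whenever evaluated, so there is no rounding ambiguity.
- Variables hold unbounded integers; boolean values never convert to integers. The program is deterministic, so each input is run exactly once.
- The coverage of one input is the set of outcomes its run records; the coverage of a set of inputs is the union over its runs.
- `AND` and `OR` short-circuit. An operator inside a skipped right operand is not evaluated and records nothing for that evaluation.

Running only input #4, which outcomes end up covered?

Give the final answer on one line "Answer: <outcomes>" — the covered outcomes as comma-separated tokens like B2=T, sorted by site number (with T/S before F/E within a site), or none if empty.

Simulating input #4 (x=13) step by step:
  B2->E, B1->F, B4->E, B3->F, B6->E, B5->T
deduplicating events, the covered set is: B1=F, B2=E, B3=F, B4=E, B5=T, B6=E

Answer: B1=F, B2=E, B3=F, B4=E, B5=T, B6=E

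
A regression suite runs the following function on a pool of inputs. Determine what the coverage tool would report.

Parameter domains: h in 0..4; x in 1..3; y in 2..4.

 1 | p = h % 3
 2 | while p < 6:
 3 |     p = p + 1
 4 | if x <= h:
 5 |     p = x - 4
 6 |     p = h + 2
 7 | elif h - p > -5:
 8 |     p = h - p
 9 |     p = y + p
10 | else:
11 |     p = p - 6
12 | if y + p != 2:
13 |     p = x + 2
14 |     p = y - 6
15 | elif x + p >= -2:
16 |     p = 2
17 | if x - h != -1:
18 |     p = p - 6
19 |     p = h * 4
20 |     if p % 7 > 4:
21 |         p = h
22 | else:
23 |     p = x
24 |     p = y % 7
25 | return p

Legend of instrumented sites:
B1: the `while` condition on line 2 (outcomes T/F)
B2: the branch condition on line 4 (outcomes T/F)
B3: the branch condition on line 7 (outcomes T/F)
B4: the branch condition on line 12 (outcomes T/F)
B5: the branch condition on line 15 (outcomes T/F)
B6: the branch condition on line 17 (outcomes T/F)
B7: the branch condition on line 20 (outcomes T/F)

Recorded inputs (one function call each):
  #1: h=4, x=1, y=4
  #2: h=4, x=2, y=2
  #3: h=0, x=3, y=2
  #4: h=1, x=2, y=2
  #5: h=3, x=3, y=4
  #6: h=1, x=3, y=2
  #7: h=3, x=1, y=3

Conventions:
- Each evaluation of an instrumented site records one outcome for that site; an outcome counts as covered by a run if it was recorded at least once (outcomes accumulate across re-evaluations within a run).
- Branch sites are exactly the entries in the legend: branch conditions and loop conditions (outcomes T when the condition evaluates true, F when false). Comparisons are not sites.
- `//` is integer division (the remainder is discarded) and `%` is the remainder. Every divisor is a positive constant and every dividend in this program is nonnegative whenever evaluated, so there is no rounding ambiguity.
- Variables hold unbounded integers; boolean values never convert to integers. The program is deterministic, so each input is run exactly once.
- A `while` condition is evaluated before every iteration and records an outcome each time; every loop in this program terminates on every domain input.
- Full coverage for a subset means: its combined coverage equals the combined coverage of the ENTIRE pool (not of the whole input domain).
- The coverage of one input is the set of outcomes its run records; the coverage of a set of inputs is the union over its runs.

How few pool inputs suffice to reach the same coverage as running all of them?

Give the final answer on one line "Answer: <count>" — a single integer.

input #1 (h=4, x=1, y=4): covers B1=T, B1=F, B2=T, B4=T, B6=T, B7=F
input #2 (h=4, x=2, y=2): covers B1=T, B1=F, B2=T, B4=T, B6=T, B7=F
input #3 (h=0, x=3, y=2): covers B1=T, B1=F, B2=F, B3=F, B4=F, B5=T, B6=T, B7=F
input #4 (h=1, x=2, y=2): covers B1=T, B1=F, B2=F, B3=F, B4=F, B5=T, B6=T, B7=F
input #5 (h=3, x=3, y=4): covers B1=T, B1=F, B2=T, B4=T, B6=T, B7=T
input #6 (h=1, x=3, y=2): covers B1=T, B1=F, B2=F, B3=F, B4=F, B5=T, B6=T, B7=F
input #7 (h=3, x=1, y=3): covers B1=T, B1=F, B2=T, B4=T, B6=T, B7=T
union over all inputs: B1=T, B1=F, B2=T, B2=F, B3=F, B4=T, B4=F, B5=T, B6=T, B7=T, B7=F (11 outcomes)
no size-1 subset reaches all 11 outcomes (best union: 8/11)
at size 2, {3, 5} reaches all 11 outcomes; every lexicographically earlier size-2 subset fails

Answer: 2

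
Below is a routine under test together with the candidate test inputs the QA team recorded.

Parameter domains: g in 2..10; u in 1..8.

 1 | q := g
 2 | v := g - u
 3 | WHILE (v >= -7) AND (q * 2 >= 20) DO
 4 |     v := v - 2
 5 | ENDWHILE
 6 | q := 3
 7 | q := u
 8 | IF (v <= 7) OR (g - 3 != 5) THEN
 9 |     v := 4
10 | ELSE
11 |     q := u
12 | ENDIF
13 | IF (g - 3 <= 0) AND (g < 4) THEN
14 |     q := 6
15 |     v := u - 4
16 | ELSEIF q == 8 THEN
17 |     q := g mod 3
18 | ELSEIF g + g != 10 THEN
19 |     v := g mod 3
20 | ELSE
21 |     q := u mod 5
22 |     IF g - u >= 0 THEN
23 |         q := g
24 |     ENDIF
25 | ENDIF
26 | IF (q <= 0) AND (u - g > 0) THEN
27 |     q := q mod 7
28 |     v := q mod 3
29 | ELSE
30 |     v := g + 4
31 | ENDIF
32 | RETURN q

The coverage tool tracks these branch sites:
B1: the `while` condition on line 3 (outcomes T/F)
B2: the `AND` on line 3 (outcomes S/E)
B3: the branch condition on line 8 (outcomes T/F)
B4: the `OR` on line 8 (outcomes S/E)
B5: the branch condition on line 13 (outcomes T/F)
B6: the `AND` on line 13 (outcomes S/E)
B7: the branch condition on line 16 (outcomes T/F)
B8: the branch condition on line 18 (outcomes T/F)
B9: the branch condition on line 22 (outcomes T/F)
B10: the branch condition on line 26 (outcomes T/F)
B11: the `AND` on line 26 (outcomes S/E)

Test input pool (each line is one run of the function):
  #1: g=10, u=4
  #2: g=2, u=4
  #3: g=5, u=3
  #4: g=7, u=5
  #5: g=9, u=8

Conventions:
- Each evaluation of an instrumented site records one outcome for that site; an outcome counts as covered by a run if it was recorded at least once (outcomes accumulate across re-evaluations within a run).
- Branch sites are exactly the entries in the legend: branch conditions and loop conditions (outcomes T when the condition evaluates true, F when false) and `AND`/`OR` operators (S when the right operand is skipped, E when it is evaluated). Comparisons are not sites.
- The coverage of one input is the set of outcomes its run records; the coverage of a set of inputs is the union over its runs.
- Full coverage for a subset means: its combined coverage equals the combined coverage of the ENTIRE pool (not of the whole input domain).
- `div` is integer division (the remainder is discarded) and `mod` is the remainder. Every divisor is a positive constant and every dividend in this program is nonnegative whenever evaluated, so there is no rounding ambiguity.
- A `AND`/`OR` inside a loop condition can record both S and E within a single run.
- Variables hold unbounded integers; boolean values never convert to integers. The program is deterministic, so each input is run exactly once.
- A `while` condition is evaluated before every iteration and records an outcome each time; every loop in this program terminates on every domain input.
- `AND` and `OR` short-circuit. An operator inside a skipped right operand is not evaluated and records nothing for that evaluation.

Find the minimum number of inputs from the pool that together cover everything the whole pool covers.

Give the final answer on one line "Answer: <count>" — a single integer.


#1 (g=10, u=4) -> B2->E, B1->T, B2->E, B1->T, B2->E, B1->T, B2->E, B1->T, B2->E, B1->T, B2->E, B1->T, B2->E, B1->T, ...; covered: B1=T, B1=F, B2=S, B2=E, B3=T, B4=S, B5=F, B6=S, B7=F, B8=T, B10=F, B11=S
#2 (g=2, u=4) -> B2->E, B1->F, B4->S, B3->T, B6->E, B5->T, B11->S, B10->F; covered: B1=F, B2=E, B3=T, B4=S, B5=T, B6=E, B10=F, B11=S
#3 (g=5, u=3) -> B2->E, B1->F, B4->S, B3->T, B6->S, B5->F, B7->F, B8->F, B9->T, B11->S, B10->F; covered: B1=F, B2=E, B3=T, B4=S, B5=F, B6=S, B7=F, B8=F, B9=T, B10=F, B11=S
#4 (g=7, u=5) -> B2->E, B1->F, B4->S, B3->T, B6->S, B5->F, B7->F, B8->T, B11->S, B10->F; covered: B1=F, B2=E, B3=T, B4=S, B5=F, B6=S, B7=F, B8=T, B10=F, B11=S
#5 (g=9, u=8) -> B2->E, B1->F, B4->S, B3->T, B6->S, B5->F, B7->T, B11->E, B10->F; covered: B1=F, B2=E, B3=T, B4=S, B5=F, B6=S, B7=T, B10=F, B11=E
union over all inputs: B1=T, B1=F, B2=S, B2=E, B3=T, B4=S, B5=T, B5=F, B6=S, B6=E, B7=T, B7=F, B8=T, B8=F, B9=T, B10=F, B11=S, B11=E (18 outcomes)
no size-1 subset reaches all 18 outcomes (best union: 12/18)
no size-2 subset reaches all 18 outcomes (best union: 14/18)
no size-3 subset reaches all 18 outcomes (best union: 16/18)
size 4: inputs {1, 2, 3, 5} cover all 18 outcomes, and no lexicographically smaller subset of this size does
Answer: 4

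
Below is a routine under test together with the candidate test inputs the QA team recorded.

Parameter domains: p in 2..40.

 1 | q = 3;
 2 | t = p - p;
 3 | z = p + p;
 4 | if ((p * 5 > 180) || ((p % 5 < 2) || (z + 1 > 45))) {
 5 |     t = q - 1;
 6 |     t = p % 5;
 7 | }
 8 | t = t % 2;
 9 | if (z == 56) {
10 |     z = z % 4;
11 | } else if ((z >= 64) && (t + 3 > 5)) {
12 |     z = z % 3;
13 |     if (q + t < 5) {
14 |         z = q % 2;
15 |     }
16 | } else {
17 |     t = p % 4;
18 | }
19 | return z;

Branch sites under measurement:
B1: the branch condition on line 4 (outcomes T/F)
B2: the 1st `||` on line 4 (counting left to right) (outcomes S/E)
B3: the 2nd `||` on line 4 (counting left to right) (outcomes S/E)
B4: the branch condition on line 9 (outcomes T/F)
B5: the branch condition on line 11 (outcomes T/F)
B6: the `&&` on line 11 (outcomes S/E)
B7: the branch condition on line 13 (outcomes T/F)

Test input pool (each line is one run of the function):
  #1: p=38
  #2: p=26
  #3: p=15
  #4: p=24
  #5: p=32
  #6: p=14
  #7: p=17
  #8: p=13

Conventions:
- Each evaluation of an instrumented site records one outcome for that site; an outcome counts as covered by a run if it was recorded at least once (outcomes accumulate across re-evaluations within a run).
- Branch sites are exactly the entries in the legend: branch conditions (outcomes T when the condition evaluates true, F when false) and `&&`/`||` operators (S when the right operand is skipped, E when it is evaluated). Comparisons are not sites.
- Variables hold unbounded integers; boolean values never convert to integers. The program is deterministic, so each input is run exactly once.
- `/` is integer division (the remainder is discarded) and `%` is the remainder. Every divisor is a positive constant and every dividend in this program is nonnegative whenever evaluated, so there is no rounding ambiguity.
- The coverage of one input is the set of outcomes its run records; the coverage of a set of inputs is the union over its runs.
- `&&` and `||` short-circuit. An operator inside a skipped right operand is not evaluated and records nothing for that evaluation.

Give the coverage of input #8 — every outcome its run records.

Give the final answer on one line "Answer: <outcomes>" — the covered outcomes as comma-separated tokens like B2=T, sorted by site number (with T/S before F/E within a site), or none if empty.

Event log for input #8 (p=13):
  B2->E, B3->E, B1->F, B4->F, B6->S, B5->F
distinct outcomes covered: B1=F, B2=E, B3=E, B4=F, B5=F, B6=S

Answer: B1=F, B2=E, B3=E, B4=F, B5=F, B6=S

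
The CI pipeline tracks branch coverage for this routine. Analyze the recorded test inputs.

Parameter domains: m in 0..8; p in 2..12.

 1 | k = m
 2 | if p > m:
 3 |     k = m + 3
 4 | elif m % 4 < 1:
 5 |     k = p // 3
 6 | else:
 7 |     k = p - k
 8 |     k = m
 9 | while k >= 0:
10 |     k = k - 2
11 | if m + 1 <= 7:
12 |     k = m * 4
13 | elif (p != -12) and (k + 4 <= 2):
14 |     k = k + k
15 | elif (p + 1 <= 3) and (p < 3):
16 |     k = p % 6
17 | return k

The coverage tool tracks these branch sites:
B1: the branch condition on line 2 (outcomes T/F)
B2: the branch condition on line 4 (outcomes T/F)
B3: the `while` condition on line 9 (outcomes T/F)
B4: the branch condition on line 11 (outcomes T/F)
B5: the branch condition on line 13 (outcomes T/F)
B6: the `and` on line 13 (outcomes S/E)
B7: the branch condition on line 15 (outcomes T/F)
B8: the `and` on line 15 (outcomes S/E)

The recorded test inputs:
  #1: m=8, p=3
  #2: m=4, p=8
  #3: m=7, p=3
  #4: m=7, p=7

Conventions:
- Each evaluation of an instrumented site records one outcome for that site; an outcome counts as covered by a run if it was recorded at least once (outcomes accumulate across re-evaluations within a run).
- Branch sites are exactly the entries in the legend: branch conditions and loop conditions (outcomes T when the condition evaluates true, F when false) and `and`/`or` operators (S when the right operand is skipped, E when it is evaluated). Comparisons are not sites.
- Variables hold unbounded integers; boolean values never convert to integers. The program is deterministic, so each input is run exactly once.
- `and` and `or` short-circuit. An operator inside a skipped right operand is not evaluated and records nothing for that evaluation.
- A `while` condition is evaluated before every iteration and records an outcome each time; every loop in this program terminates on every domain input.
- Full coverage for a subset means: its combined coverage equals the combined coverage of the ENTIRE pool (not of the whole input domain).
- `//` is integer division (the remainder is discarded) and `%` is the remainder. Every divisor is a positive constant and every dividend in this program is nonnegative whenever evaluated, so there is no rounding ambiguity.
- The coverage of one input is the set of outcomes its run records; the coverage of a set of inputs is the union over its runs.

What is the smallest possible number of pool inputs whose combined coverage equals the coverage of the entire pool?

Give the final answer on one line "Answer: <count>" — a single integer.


input #1 (m=8, p=3): covers B1=F, B2=T, B3=T, B3=F, B4=F, B5=F, B6=E, B7=F, B8=S
input #2 (m=4, p=8): covers B1=T, B3=T, B3=F, B4=T
input #3 (m=7, p=3): covers B1=F, B2=F, B3=T, B3=F, B4=F, B5=F, B6=E, B7=F, B8=S
input #4 (m=7, p=7): covers B1=F, B2=F, B3=T, B3=F, B4=F, B5=F, B6=E, B7=F, B8=S
the full pool covers 12 outcomes: B1=T, B1=F, B2=T, B2=F, B3=T, B3=F, B4=T, B4=F, B5=F, B6=E, B7=F, B8=S
no size-1 subset reaches all 12 outcomes (best union: 9/12)
no size-2 subset reaches all 12 outcomes (best union: 11/12)
the canonical winner is {1, 2, 3}: size 3, full 12-outcome coverage, earliest index list among size-3 covers
Answer: 3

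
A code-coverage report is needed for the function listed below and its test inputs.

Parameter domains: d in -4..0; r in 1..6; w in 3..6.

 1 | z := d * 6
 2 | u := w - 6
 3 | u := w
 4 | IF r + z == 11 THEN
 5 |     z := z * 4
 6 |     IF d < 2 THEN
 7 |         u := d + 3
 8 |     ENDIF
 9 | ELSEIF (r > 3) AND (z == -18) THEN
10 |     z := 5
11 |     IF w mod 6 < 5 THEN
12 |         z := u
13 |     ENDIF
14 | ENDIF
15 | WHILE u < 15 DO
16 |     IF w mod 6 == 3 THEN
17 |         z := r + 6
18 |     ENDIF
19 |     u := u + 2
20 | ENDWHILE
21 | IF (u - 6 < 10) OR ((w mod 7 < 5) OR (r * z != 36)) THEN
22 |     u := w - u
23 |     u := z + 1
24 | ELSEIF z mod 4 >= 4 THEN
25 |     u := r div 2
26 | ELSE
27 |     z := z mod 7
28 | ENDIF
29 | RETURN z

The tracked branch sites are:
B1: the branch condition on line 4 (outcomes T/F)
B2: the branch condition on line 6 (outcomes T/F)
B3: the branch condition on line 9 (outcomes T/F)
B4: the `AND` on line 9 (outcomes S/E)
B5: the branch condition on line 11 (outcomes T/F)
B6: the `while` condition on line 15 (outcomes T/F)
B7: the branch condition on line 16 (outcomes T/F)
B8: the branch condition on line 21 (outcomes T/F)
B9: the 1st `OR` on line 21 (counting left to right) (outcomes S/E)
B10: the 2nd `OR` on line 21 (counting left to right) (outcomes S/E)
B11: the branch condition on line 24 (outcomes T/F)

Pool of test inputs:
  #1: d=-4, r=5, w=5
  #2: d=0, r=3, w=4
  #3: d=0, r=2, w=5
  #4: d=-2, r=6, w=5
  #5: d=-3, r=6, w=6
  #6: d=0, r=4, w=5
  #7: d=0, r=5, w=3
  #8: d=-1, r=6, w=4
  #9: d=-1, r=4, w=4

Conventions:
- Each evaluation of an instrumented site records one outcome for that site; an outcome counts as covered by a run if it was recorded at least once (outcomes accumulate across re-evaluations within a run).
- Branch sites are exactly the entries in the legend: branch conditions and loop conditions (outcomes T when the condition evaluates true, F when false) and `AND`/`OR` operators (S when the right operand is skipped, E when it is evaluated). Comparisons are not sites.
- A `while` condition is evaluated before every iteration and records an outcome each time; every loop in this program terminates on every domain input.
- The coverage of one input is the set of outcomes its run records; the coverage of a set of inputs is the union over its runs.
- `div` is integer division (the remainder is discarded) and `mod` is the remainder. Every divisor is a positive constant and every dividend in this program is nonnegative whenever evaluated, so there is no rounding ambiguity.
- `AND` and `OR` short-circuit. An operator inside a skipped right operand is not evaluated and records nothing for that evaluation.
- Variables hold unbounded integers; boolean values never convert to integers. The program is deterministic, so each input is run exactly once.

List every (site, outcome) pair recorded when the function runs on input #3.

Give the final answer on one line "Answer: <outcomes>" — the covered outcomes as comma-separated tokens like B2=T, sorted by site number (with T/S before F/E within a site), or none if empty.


Simulating input #3 (d=0, r=2, w=5) step by step:
  B1->F, B4->S, B3->F, B6->T, B7->F, B6->T, B7->F, B6->T, B7->F, B6->T
  B7->F, B6->T, B7->F, B6->F, B9->S, B8->T
collecting distinct outcomes: B1=F, B3=F, B4=S, B6=T, B6=F, B7=F, B8=T, B9=S
Answer: B1=F, B3=F, B4=S, B6=T, B6=F, B7=F, B8=T, B9=S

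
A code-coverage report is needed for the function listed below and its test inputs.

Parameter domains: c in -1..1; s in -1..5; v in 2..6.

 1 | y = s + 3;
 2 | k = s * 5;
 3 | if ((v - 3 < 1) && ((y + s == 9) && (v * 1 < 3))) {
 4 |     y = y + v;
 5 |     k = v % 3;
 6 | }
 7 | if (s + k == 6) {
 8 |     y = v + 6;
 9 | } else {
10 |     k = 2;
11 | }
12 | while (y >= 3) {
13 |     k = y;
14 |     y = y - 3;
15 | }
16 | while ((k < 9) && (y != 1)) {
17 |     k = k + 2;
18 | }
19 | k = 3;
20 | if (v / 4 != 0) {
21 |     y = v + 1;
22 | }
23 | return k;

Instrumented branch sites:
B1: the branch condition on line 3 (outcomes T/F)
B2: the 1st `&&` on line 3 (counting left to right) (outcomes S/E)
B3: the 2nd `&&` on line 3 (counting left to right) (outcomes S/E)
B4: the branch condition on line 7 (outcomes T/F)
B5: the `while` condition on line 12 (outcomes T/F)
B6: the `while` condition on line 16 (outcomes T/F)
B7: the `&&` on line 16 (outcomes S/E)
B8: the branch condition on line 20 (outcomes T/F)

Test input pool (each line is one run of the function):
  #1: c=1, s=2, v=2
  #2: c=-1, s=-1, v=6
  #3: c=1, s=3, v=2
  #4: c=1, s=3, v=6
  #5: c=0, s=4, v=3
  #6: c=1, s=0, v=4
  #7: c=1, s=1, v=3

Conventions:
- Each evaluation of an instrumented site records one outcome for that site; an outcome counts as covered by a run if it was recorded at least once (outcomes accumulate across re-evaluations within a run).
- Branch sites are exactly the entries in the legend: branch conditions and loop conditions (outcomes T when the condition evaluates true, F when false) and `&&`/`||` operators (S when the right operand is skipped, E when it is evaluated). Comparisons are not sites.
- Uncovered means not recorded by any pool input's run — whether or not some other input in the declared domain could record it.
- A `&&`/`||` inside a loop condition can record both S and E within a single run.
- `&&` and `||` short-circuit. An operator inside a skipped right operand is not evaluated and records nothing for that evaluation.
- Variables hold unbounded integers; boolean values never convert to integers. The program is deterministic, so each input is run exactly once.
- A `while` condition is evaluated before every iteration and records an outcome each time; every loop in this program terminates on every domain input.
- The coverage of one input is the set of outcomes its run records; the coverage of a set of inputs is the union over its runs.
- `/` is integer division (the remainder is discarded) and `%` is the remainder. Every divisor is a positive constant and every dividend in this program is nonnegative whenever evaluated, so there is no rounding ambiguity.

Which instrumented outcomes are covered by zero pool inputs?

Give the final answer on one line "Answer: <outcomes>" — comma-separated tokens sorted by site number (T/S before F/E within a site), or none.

#1 (c=1, s=2, v=2) -> B2->E, B3->S, B1->F, B4->F, B5->T, B5->F, B7->E, B6->T, B7->E, B6->T, B7->S, B6->F, B8->F; covered: B1=F, B2=E, B3=S, B4=F, B5=T, B5=F, B6=T, B6=F, B7=S, B7=E, B8=F
#2 (c=-1, s=-1, v=6) -> B2->S, B1->F, B4->F, B5->F, B7->E, B6->T, B7->E, B6->T, B7->E, B6->T, B7->E, B6->T, B7->S, B6->F, ...; covered: B1=F, B2=S, B4=F, B5=F, B6=T, B6=F, B7=S, B7=E, B8=T
#3 (c=1, s=3, v=2) -> B2->E, B3->E, B1->T, B4->F, B5->T, B5->T, B5->F, B7->E, B6->T, B7->E, B6->T, B7->S, B6->F, B8->F; covered: B1=T, B2=E, B3=E, B4=F, B5=T, B5=F, B6=T, B6=F, B7=S, B7=E, B8=F
#4 (c=1, s=3, v=6) -> B2->S, B1->F, B4->F, B5->T, B5->T, B5->F, B7->E, B6->T, B7->E, B6->T, B7->E, B6->T, B7->S, B6->F, ...; covered: B1=F, B2=S, B4=F, B5=T, B5=F, B6=T, B6=F, B7=S, B7=E, B8=T
#5 (c=0, s=4, v=3) -> B2->E, B3->S, B1->F, B4->F, B5->T, B5->T, B5->F, B7->E, B6->F, B8->F; covered: B1=F, B2=E, B3=S, B4=F, B5=T, B5=F, B6=F, B7=E, B8=F
#6 (c=1, s=0, v=4) -> B2->S, B1->F, B4->F, B5->T, B5->F, B7->E, B6->T, B7->E, B6->T, B7->E, B6->T, B7->S, B6->F, B8->T; covered: B1=F, B2=S, B4=F, B5=T, B5=F, B6=T, B6=F, B7=S, B7=E, B8=T
#7 (c=1, s=1, v=3) -> B2->E, B3->S, B1->F, B4->T, B5->T, B5->T, B5->T, B5->F, B7->E, B6->T, B7->E, B6->T, B7->E, B6->T, ...; covered: B1=F, B2=E, B3=S, B4=T, B5=T, B5=F, B6=T, B6=F, B7=S, B7=E, B8=F
union over the pool: B1=T, B1=F, B2=S, B2=E, B3=S, B3=E, B4=T, B4=F, B5=T, B5=F, B6=T, B6=F, B7=S, B7=E, B8=T, B8=F
uncovered (0 of 16): none

Answer: none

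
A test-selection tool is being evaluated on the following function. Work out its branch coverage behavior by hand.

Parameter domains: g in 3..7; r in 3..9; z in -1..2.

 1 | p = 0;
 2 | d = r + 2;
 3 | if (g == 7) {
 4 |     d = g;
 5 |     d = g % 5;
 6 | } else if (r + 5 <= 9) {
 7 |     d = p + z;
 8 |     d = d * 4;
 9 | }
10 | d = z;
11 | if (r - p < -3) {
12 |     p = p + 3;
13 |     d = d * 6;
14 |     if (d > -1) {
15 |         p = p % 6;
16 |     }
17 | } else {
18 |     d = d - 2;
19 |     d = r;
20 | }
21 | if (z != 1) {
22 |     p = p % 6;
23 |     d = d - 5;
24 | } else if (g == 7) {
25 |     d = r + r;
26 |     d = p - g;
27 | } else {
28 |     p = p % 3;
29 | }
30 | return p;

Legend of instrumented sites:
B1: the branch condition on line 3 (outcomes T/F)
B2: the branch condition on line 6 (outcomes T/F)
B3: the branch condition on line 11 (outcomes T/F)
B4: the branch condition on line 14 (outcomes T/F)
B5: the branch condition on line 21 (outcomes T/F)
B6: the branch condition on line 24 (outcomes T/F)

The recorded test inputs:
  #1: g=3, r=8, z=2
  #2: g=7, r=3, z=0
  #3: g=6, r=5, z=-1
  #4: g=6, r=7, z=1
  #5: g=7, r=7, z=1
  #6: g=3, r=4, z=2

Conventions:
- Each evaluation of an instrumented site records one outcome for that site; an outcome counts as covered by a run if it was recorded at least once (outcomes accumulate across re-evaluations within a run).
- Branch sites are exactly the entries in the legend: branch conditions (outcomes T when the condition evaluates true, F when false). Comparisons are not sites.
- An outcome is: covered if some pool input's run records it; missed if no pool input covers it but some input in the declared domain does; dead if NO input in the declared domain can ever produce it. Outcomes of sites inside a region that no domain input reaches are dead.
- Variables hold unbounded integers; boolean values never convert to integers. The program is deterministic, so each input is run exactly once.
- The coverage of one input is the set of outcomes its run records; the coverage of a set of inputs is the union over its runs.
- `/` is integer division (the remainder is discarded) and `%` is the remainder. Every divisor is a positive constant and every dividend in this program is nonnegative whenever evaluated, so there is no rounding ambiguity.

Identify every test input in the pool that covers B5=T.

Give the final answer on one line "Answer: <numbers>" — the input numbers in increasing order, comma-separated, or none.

input #1 (g=3, r=8, z=2): covers B5=T
input #2 (g=7, r=3, z=0): covers B5=T
input #3 (g=6, r=5, z=-1): covers B5=T
input #4 (g=6, r=7, z=1): misses B5=T
input #5 (g=7, r=7, z=1): misses B5=T
input #6 (g=3, r=4, z=2): covers B5=T

Answer: 1, 2, 3, 6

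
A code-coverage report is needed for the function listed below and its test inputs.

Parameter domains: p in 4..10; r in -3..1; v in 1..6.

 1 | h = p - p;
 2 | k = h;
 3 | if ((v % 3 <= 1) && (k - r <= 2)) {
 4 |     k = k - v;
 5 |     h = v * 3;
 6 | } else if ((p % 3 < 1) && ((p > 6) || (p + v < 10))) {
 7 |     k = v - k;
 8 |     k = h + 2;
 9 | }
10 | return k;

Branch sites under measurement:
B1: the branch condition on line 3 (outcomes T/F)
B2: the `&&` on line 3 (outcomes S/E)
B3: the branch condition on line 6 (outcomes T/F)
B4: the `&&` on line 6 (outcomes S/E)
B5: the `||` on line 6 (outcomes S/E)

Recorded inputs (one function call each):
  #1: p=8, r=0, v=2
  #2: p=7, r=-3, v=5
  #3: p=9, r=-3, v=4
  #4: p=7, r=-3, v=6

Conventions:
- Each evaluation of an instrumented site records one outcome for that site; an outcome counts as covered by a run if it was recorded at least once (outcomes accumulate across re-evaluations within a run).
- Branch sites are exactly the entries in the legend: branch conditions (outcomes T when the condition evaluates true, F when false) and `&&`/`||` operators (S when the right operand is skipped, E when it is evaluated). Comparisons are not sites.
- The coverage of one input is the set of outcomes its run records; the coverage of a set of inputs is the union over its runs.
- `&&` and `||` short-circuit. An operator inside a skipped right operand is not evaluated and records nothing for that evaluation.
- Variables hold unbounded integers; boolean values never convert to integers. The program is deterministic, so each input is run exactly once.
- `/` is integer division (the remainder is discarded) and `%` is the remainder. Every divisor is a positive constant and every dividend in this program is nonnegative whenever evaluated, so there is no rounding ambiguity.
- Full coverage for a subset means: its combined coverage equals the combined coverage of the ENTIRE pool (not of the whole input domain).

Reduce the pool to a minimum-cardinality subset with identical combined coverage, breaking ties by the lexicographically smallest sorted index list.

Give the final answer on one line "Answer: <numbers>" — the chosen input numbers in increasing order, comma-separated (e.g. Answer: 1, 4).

run #1 (p=8, r=0, v=2) records B1=F, B2=S, B3=F, B4=S
run #2 (p=7, r=-3, v=5) records B1=F, B2=S, B3=F, B4=S
run #3 (p=9, r=-3, v=4) records B1=F, B2=E, B3=T, B4=E, B5=S
run #4 (p=7, r=-3, v=6) records B1=F, B2=E, B3=F, B4=S
the full pool covers 8 outcomes: B1=F, B2=S, B2=E, B3=T, B3=F, B4=S, B4=E, B5=S
size 1 is not enough: best union over all size-1 subsets is 5/8
inputs {1, 3} (size 2) cover everything; no size-2 subset with a lexicographically smaller index list covers all 8

Answer: 1, 3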